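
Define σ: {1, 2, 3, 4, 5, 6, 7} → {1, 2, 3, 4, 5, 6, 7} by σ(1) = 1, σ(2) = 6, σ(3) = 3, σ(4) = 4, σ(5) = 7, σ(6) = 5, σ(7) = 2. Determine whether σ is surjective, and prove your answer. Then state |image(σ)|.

Every element of the codomain has a preimage: 1 = σ(1), 2 = σ(7), 3 = σ(3), 4 = σ(4), 5 = σ(6), 6 = σ(2), 7 = σ(5).
So σ is surjective.
The image of σ is {1, 2, 3, 4, 5, 6, 7}, which has 7 elements.

7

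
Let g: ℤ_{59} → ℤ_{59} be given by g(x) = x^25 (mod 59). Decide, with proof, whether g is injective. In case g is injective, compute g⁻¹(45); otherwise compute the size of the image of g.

26

Since 59 is prime, the nonzero elements of ℤ_{59} form a cyclic group of order 58.
As gcd(25, 58) = 1, raising to the 25th power is a bijection on this group: if a^25 ≡ b^25 then (ab^{−1})^25 = 1, and the only element of order dividing gcd(25, 58) = 1 is 1, so a = b.
With g(0) = 0 this makes g injective on all of ℤ_{59}, hence bijective (finite equal-size domain and codomain). In particular g is injective.
Since g is injective, we find the preimage of 45. The inverse of x ↦ x^25 on (ℤ_{59})^× is x ↦ x^7, because 25·7 = 175 = 3·58 + 1 ≡ 1 (mod 58) and x^{58} = 1 for x ≠ 0 (Fermat). So g⁻¹(45) = 45^7 mod 59.
Repeated squaring mod 59: 45^1 ≡ 45, 45^2 ≡ 45² = 2025 ≡ 19, 45^4 ≡ 19² = 361 ≡ 7. Since 7 = 4 + 2 + 1, 45^7 ≡ 7·19·45: 7·19 = 133 ≡ 15, then 15·45 = 675 ≡ 26. So 45^7 ≡ 26 (mod 59).
Hence g⁻¹(45) = 26.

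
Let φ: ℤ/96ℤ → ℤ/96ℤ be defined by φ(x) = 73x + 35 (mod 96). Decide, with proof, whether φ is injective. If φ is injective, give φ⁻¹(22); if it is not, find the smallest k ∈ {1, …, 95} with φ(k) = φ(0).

59

Suppose φ(x_1) = φ(x_2) in ℤ/96ℤ. Then 73x_1 + 35 ≡ 73x_2 + 35 (mod 96), so 73(x_1 − x_2) ≡ 0 (mod 96).
Since gcd(73, 96) = 1, 73 is invertible modulo 96, therefore x_1 − x_2 ≡ 0 (mod 96), i.e. x_1 = x_2.
Thus φ is injective.
We now compute 73⁻¹ mod 96 explicitly. Euclid's algorithm: 96 = 1·73 + 23, 73 = 3·23 + 4, 23 = 5·4 + 3, 4 = 1·3 + 1; back-substituting gives 1 = 25·73 − 19·96, so 73⁻¹ ≡ 25 (mod 96).
Since φ is injective, we compute φ⁻¹(22): solve 73x + 35 ≡ 22 (mod 96), i.e. 73x ≡ 83 (mod 96).
Multiplying by 73⁻¹ = 25 gives x ≡ 25·83 = 2075 = 21·96 + 59 ≡ 59 (mod 96).
Check: φ(59) = 73·59 + 35 = 4342 = 45·96 + 22 ≡ 22 (mod 96).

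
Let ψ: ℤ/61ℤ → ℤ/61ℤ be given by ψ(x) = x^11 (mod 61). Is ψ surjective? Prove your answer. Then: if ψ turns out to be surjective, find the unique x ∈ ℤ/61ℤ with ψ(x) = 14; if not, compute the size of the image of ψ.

48

Since 61 is prime, the nonzero elements of ℤ/61ℤ form a cyclic group of order 60.
As gcd(11, 60) = 1, raising to the 11th power is a bijection on this group: if a^11 ≡ b^11 then (ab^{−1})^11 = 1, and the only element of order dividing gcd(11, 60) = 1 is 1, so a = b.
With ψ(0) = 0 this makes ψ injective on all of ℤ/61ℤ, hence bijective (finite equal-size domain and codomain). In particular ψ is surjective.
Since ψ is surjective, we find the preimage of 14. The inverse of x ↦ x^11 on (ℤ/61ℤ)^× is x ↦ x^11, because 11·11 = 121 = 2·60 + 1 ≡ 1 (mod 60) and x^{60} = 1 for x ≠ 0 (Fermat). So ψ⁻¹(14) = 14^11 mod 61.
Repeated squaring mod 61: 14^1 ≡ 14, 14^2 ≡ 14² = 196 ≡ 13, 14^4 ≡ 13² = 169 ≡ 47, 14^8 ≡ 47² = 2209 ≡ 13. Since 11 = 8 + 2 + 1, 14^11 ≡ 13·13·14: 13·13 = 169 ≡ 47, then 47·14 = 658 ≡ 48. So 14^11 ≡ 48 (mod 61).
Hence ψ⁻¹(14) = 48.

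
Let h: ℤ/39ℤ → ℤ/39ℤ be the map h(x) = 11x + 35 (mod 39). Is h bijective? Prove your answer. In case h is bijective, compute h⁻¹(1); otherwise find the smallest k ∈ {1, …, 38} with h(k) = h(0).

4

If h(s) = h(t), then 11s ≡ 11t (mod 39). Because gcd(11, 39) = 1, we may cancel 11 to get s ≡ t (mod 39).
We now compute 11⁻¹ mod 39 explicitly. Euclid's algorithm: 39 = 3·11 + 6, 11 = 1·6 + 5, 6 = 1·5 + 1; back-substituting gives 1 = 32·11 − 9·39, so 11⁻¹ ≡ 32 (mod 39).
Then y ↦ 32(y − 35) is a two-sided inverse to h, so every y ∈ ℤ/39ℤ has a preimage.
Thus h is bijective.
Since h is bijective, we compute h⁻¹(1): solve 11x + 35 ≡ 1 (mod 39), i.e. 11x ≡ 5 (mod 39).
Multiplying by 11⁻¹ = 32 gives x ≡ 32·5 = 160 = 4·39 + 4 ≡ 4 (mod 39).
Check: h(4) = 11·4 + 35 = 79 = 2·39 + 1 ≡ 1 (mod 39).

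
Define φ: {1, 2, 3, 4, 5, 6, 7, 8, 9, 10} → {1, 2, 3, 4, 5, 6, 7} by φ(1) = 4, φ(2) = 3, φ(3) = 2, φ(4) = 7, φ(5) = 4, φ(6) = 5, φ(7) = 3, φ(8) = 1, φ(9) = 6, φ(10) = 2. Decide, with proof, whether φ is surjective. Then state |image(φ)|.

7

Every element of the codomain has a preimage: 1 = φ(8), 2 = φ(3), 3 = φ(2), 4 = φ(1), 5 = φ(6), 6 = φ(9), 7 = φ(4).
So φ is surjective.
The image of φ is {1, 2, 3, 4, 5, 6, 7}, which has 7 elements.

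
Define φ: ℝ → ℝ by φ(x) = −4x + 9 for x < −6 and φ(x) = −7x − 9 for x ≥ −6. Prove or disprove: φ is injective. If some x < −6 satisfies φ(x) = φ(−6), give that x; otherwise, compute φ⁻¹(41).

-8

Both pieces are strictly decreasing (slopes −4 and −7), so each is injective on its own interval.
The left piece maps (−∞, −6) onto (33, ∞); the right piece maps [−6, ∞) onto (−∞, 33].
These images are disjoint, so no value is attained by both pieces. Hence φ is injective.
Because the two images are disjoint, no x < −6 has φ(x) = φ(−6), so we compute φ⁻¹(41): 41 lies in (33, ∞), so solve −4x + 9 = 41: x = (41 − 9)/(−4) = −8.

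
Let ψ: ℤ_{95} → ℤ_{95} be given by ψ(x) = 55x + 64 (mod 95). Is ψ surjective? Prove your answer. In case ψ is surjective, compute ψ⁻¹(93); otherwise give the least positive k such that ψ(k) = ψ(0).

19

Since gcd(55, 95) = 5, we have 55x ≡ 0 (mod 5) for all x, so ψ(x) ≡ 4 (mod 5).
But 0 ≢ 4 (mod 5), so 0 ∈ ℤ_{95} has no preimage. Thus ψ is not surjective.
Since ψ is not surjective, we find the least positive k with ψ(k) = ψ(0): this means 55k ≡ 0 (mod 95), i.e. 95 ∣ 55k. Since gcd(55, 95) = 5, dividing through by 5 this holds exactly when 19 ∣ 11k, and as gcd(11, 19) = 1, exactly when 19 ∣ k.
The smallest positive such k is 19.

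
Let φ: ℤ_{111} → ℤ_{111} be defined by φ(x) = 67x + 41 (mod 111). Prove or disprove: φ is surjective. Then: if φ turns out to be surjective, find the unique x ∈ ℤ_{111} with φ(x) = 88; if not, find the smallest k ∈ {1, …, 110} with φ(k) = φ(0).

Since gcd(67, 111) = 1, 67 is invertible modulo 111. Euclid's algorithm: 111 = 1·67 + 44, 67 = 1·44 + 23, 44 = 1·23 + 21, 23 = 1·21 + 2, 21 = 10·2 + 1; back-substituting gives 1 = 58·67 − 35·111, so 67⁻¹ ≡ 58 (mod 111).
For any y ∈ ℤ_{111}, x = 58(y − 41) mod 111 satisfies φ(x) = 67·58(y − 41) + 41 ≡ y (since 67·58 ≡ 1 mod 111). So every y has a preimage.
Thus φ is surjective.
Since φ is surjective, we find φ⁻¹(88): we need 67x ≡ 88 − 41 ≡ 47 (mod 111). Using 67⁻¹ = 58: x ≡ 58·47 = 2726 = 24·111 + 62, so x = 62.
Check: φ(62) = 67·62 + 41 = 4195 = 37·111 + 88 ≡ 88 (mod 111).

62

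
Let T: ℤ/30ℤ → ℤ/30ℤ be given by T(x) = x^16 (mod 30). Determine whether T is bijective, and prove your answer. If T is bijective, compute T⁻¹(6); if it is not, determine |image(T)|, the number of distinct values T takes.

8

T(2): Repeated squaring mod 30: 2^1 ≡ 2, 2^2 ≡ 2² = 4, 2^4 ≡ 4² = 16, 2^8 ≡ 16² = 256 ≡ 16, 2^16 ≡ 16² = 256 ≡ 16. So 2^16 ≡ 16 (mod 30).
T(4): Repeated squaring mod 30: 4^1 ≡ 4, 4^2 ≡ 4² = 16, 4^4 ≡ 16² = 256 ≡ 16, 4^8 ≡ 16² = 256 ≡ 16, 4^16 ≡ 16² = 256 ≡ 16. So 4^16 ≡ 16 (mod 30).
So T(2) = T(4) = 16 while 2 ≠ 4, therefore T is not injective, hence not bijective.
Since T is not bijective, we determine |image(T)|. Computing x^16 mod 30 for each x (by repeated squaring, reducing mod 30 at every step), the values T(0), T(1), …, T(29) are: 0, 1, 16, 21, 16, 25, 6, 1, 16, 21, 10, 1, 6, 1, 16, 15, 16, 1, 6, 1, 10, 21, 16, 1, 6, 25, 16, 21, 16, 1.
The distinct values are {0, 1, 6, 10, 15, 16, 21, 25}; there are 8 of them.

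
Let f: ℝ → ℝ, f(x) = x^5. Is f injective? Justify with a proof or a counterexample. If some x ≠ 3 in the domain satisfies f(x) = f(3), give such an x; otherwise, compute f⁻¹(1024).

On ℝ, x ↦ x^5 is strictly increasing (since 5 is odd), so f(x_1) = f(x_2) forces x_1 = x_2. So f is injective.
Since x ↦ x^5 is strictly increasing on ℝ, it is injective there, so no x ≠ 3 in the domain has f(x) = f(3). We therefore compute f⁻¹(1024) = 1024^{1/5} = 4 (indeed 4^5 = 1024).

4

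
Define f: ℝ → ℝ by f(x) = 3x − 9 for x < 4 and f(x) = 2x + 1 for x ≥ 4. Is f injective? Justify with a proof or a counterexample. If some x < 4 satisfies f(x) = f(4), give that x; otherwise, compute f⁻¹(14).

13/2

Both pieces are strictly increasing (slopes 3 and 2), so each is injective on its own interval.
The left piece maps (−∞, 4) onto (−∞, 3); the right piece maps [4, ∞) onto [9, ∞).
These images are disjoint, so no value is attained by both pieces. Therefore f is injective.
Because the two images are disjoint, no x < 4 has f(x) = f(4), so we compute f⁻¹(14): 14 lies in [9, ∞), so solve 2x + 1 = 14: x = (14 − 1)/2 = 13/2.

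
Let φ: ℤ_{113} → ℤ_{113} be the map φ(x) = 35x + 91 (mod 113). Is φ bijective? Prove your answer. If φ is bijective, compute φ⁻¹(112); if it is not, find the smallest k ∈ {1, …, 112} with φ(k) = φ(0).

Recall that injectivity means: for all s, t in the domain, φ(s) = φ(t) implies s = t.
If φ(s) = φ(t), then 35s ≡ 35t (mod 113). Because gcd(35, 113) = 1, we may cancel 35 to get s ≡ t (mod 113).
We now compute 35⁻¹ mod 113 explicitly. Euclid's algorithm: 113 = 3·35 + 8, 35 = 4·8 + 3, 8 = 2·3 + 2, 3 = 1·2 + 1; back-substituting gives 1 = 42·35 − 13·113, so 35⁻¹ ≡ 42 (mod 113).
Then y ↦ 42(y − 91) is a two-sided inverse to φ, so every y ∈ ℤ_{113} has a preimage.
Hence φ is bijective.
Since φ is bijective, we find φ⁻¹(112): we need 35x ≡ 112 − 91 ≡ 21 (mod 113). Using 35⁻¹ = 42: x ≡ 42·21 = 882 = 7·113 + 91, so x = 91.
Check: φ(91) = 35·91 + 91 = 3276 = 28·113 + 112 ≡ 112 (mod 113).

91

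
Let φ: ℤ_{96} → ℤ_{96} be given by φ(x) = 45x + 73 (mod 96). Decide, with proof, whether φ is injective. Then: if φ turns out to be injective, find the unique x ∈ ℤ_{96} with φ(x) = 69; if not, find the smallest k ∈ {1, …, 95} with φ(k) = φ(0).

Recall: φ is injective when φ(s) = φ(t) forces s = t.
We have gcd(45, 96) = 3 > 1. Taking s = 0 and t = 32: φ(0) = 73 and φ(32) = 45·32 + 73 = 1513 ≡ 73 (mod 96).
So φ(0) = φ(32) while 0 ≠ 32, thus φ is not injective.
Since φ is not injective, we find the least positive k with φ(k) = φ(0): this means 45k ≡ 0 (mod 96), i.e. 96 ∣ 45k. Since gcd(45, 96) = 3, dividing through by 3 this holds exactly when 32 ∣ 15k, and as gcd(15, 32) = 1, exactly when 32 ∣ k.
The smallest positive such k is 32.

32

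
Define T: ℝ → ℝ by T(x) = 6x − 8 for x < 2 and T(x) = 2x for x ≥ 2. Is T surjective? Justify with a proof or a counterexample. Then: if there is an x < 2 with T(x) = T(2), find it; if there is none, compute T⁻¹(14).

7

Both pieces are strictly increasing (slopes 6 and 2), so each is injective on its own interval.
The left piece maps (−∞, 2) onto (−∞, 4); the right piece maps [2, ∞) onto [4, ∞).
These images together cover ℝ, so T is surjective.
Because the two images are disjoint, no x < 2 has T(x) = T(2), so we compute T⁻¹(14): 14 lies in [4, ∞), so solve 2x = 14: x = (14 − 0)/2 = 7.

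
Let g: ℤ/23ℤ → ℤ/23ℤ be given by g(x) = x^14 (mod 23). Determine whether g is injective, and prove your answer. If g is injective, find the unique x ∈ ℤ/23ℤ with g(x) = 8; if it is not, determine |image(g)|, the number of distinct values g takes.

12

g(11): Repeated squaring mod 23: 11^1 ≡ 11, 11^2 ≡ 11² = 121 ≡ 6, 11^4 ≡ 6² = 36 ≡ 13, 11^8 ≡ 13² = 169 ≡ 8. Since 14 = 8 + 4 + 2, 11^14 ≡ 8·13·6: 8·13 = 104 ≡ 12, then 12·6 = 72 ≡ 3. So 11^14 ≡ 3 (mod 23).
g(12): Repeated squaring mod 23: 12^1 ≡ 12, 12^2 ≡ 12² = 144 ≡ 6, 12^4 ≡ 6² = 36 ≡ 13, 12^8 ≡ 13² = 169 ≡ 8. Since 14 = 8 + 4 + 2, 12^14 ≡ 8·13·6: 8·13 = 104 ≡ 12, then 12·6 = 72 ≡ 3. So 12^14 ≡ 3 (mod 23).
So g(11) = g(12) = 3 while 11 ≠ 12, so g is not injective.
Since g is not injective, we determine |image(g)|. Computing x^14 mod 23 for each x (by repeated squaring, reducing mod 23 at every step), the values g(0), g(1), …, g(22) are: 0, 1, 8, 4, 18, 13, 9, 2, 6, 16, 12, 3, 3, 12, 16, 6, 2, 9, 13, 18, 4, 8, 1.
The distinct values are {0, 1, 2, 3, 4, 6, 8, 9, 12, 13, 16, 18}; there are 12 of them.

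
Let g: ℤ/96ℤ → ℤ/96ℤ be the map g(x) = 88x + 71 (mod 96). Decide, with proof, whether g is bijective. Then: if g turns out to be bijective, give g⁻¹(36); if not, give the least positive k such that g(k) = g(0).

By definition, injectivity means: for all u, v in the domain, g(u) = g(v) implies u = v.
We have gcd(88, 96) = 8 > 1. Taking u = 0 and v = 12: g(0) = 71 and g(12) = 88·12 + 71 = 1127 ≡ 71 (mod 96).
So g(0) = g(12) while 0 ≠ 12, hence g is not injective, hence not bijective.
Since g is not bijective, we find the least positive k with g(k) = g(0): this means 88k ≡ 0 (mod 96), i.e. 96 ∣ 88k. Since gcd(88, 96) = 8, dividing through by 8 this holds exactly when 12 ∣ 11k, and as gcd(11, 12) = 1, exactly when 12 ∣ k.
The smallest positive such k is 12.

12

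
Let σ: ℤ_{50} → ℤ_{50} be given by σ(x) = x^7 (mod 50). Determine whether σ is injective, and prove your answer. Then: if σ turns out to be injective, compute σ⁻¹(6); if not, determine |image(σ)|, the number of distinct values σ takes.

42

σ(0) = 0^7 = 0.
σ(10): Repeated squaring mod 50: 10^1 ≡ 10, 10^2 ≡ 10² = 100 ≡ 0, 10^4 ≡ 0² = 0. Since 7 = 4 + 2 + 1, 10^7 ≡ 0·0·10: 0·0 = 0, then 0·10 = 0. So 10^7 ≡ 0 (mod 50).
So σ(0) = σ(10) = 0 while 0 ≠ 10, therefore σ is not injective.
Since σ is not injective, we determine |image(σ)|. Computing x^7 mod 50 for each x (by repeated squaring, reducing mod 50 at every step), the values σ(0), σ(1), …, σ(49) are: 0, 1, 28, 37, 34, 25, 36, 43, 2, 19, 0, 21, 8, 17, 4, 25, 6, 23, 32, 39, 0, 41, 38, 47, 24, 25, 26, 3, 12, 9, 0, 11, 18, 27, 44, 25, 46, 33, 42, 29, 0, 31, 48, 7, 14, 25, 16, 13, 22, 49.
The distinct values are {0, 1, 2, 3, 4, 6, 7, 8, 9, 11, 12, 13, 14, 16, 17, 18, 19, 21, 22, 23, 24, 25, 26, 27, 28, 29, 31, 32, 33, 34, 36, 37, 38, 39, 41, 42, 43, 44, 46, 47, 48, 49}; there are 42 of them.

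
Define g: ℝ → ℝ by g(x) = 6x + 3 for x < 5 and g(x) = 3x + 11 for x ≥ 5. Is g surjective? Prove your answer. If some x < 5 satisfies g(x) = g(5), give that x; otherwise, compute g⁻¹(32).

Both pieces are strictly increasing (slopes 6 and 3), so each is injective on its own interval.
The left piece maps (−∞, 5) onto (−∞, 33); the right piece maps [5, ∞) onto [26, ∞).
The union (−∞, 33) ∪ [26, ∞) covers ℝ, so g is surjective.
For the follow-up: the images overlap, so an x < 5 with g(x) = g(5) exists. g(5) = 26; solving 6x + 3 = 26 for x < 5 gives x = (26 − 3)/6 = 23/6.

23/6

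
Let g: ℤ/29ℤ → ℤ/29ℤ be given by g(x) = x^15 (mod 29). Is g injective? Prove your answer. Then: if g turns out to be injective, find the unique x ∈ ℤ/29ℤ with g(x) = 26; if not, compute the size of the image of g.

3

Since 29 is prime, the nonzero elements of ℤ/29ℤ form a cyclic group of order 28.
As gcd(15, 28) = 1, raising to the 15th power is a bijection on this group: if s^15 ≡ t^15 then (st^{−1})^15 = 1, and the only element of order dividing gcd(15, 28) = 1 is 1, so s = t.
With g(0) = 0 this makes g injective on all of ℤ/29ℤ, hence bijective (finite equal-size domain and codomain). In particular g is injective.
Since g is injective, we find the preimage of 26. The inverse of x ↦ x^15 on (ℤ/29ℤ)^× is x ↦ x^15, because 15·15 = 225 = 8·28 + 1 ≡ 1 (mod 28) and x^{28} = 1 for x ≠ 0 (Fermat). So g⁻¹(26) = 26^15 mod 29.
Repeated squaring mod 29: 26^1 ≡ 26, 26^2 ≡ 26² = 676 ≡ 9, 26^4 ≡ 9² = 81 ≡ 23, 26^8 ≡ 23² = 529 ≡ 7. Since 15 = 8 + 4 + 2 + 1, 26^15 ≡ 7·23·9·26: 7·23 = 161 ≡ 16, then 16·9 = 144 ≡ 28, then 28·26 = 728 ≡ 3. So 26^15 ≡ 3 (mod 29).
Hence g⁻¹(26) = 3.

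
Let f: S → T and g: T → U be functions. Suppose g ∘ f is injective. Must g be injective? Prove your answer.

not injective

No. Take S = {1, 2}, T = {1, 2, 3}, U = {1, 2, 3}, f(a) = a for each a ∈ S, and g(b) = 2 if b ∈ {2, 3} else g(b) = b.
Then g ∘ f = f is injective (S ⊂ T and f is the inclusion), but g(2) = g(3) = 2 with 2 ≠ 3, so g is not injective.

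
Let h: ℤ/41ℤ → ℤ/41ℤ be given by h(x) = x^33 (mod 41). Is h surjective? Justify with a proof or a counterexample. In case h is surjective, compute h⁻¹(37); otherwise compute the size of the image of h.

16

Since 41 is prime, the nonzero elements of ℤ/41ℤ form a cyclic group of order 40.
As gcd(33, 40) = 1, raising to the 33rd power is a bijection on this group: if s^33 ≡ t^33 then (st^{−1})^33 = 1, and the only element of order dividing gcd(33, 40) = 1 is 1, so s = t.
With h(0) = 0 this makes h injective on all of ℤ/41ℤ, hence bijective (finite equal-size domain and codomain). In particular h is surjective.
Since h is surjective, we find the preimage of 37. The inverse of x ↦ x^33 on (ℤ/41ℤ)^× is x ↦ x^17, because 33·17 = 561 = 14·40 + 1 ≡ 1 (mod 40) and x^{40} = 1 for x ≠ 0 (Fermat). So h⁻¹(37) = 37^17 mod 41.
Repeated squaring mod 41: 37^1 ≡ 37, 37^2 ≡ 37² = 1369 ≡ 16, 37^4 ≡ 16² = 256 ≡ 10, 37^8 ≡ 10² = 100 ≡ 18, 37^16 ≡ 18² = 324 ≡ 37. Since 17 = 16 + 1, 37^17 ≡ 37·37: 37·37 = 1369 ≡ 16. So 37^17 ≡ 16 (mod 41).
Hence h⁻¹(37) = 16.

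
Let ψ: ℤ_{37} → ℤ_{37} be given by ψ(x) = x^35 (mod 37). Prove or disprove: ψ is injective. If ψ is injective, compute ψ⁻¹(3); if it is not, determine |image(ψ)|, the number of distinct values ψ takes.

Since 37 is prime, the nonzero elements of ℤ_{37} form a cyclic group of order 36.
As gcd(35, 36) = 1, raising to the 35th power is a bijection on this group: if s^35 ≡ t^35 then (st^{−1})^35 = 1, and the only element of order dividing gcd(35, 36) = 1 is 1, so s = t.
With ψ(0) = 0 this makes ψ injective on all of ℤ_{37}, hence bijective (finite equal-size domain and codomain). In particular ψ is injective.
Since ψ is injective, we find the preimage of 3. The inverse of x ↦ x^35 on (ℤ_{37})^× is x ↦ x^35, because 35·35 = 1225 = 34·36 + 1 ≡ 1 (mod 36) and x^{36} = 1 for x ≠ 0 (Fermat). So ψ⁻¹(3) = 3^35 mod 37.
Repeated squaring mod 37: 3^1 ≡ 3, 3^2 ≡ 3² = 9, 3^4 ≡ 9² = 81 ≡ 7, 3^8 ≡ 7² = 49 ≡ 12, 3^16 ≡ 12² = 144 ≡ 33, 3^32 ≡ 33² = 1089 ≡ 16. Since 35 = 32 + 2 + 1, 3^35 ≡ 16·9·3: 16·9 = 144 ≡ 33, then 33·3 = 99 ≡ 25. So 3^35 ≡ 25 (mod 37).
Hence ψ⁻¹(3) = 25.

25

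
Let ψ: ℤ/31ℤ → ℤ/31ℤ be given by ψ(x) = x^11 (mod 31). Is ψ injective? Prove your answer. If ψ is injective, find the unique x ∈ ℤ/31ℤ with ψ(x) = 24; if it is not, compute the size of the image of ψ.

11

Since 31 is prime, the nonzero elements of ℤ/31ℤ form a cyclic group of order 30.
As gcd(11, 30) = 1, raising to the 11th power is a bijection on this group: if s^11 ≡ t^11 then (st^{−1})^11 = 1, and the only element of order dividing gcd(11, 30) = 1 is 1, so s = t.
With ψ(0) = 0 this makes ψ injective on all of ℤ/31ℤ, hence bijective (finite equal-size domain and codomain). In particular ψ is injective.
Since ψ is injective, we find the preimage of 24. The inverse of x ↦ x^11 on (ℤ/31ℤ)^× is x ↦ x^11, because 11·11 = 121 = 4·30 + 1 ≡ 1 (mod 30) and x^{30} = 1 for x ≠ 0 (Fermat). So ψ⁻¹(24) = 24^11 mod 31.
Repeated squaring mod 31: 24^1 ≡ 24, 24^2 ≡ 24² = 576 ≡ 18, 24^4 ≡ 18² = 324 ≡ 14, 24^8 ≡ 14² = 196 ≡ 10. Since 11 = 8 + 2 + 1, 24^11 ≡ 10·18·24: 10·18 = 180 ≡ 25, then 25·24 = 600 ≡ 11. So 24^11 ≡ 11 (mod 31).
Hence ψ⁻¹(24) = 11.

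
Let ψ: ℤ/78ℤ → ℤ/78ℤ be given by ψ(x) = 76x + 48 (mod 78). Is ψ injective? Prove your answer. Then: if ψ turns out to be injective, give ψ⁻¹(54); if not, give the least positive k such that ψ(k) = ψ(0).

We have gcd(76, 78) = 2 > 1. Taking u = 0 and v = 39: ψ(0) = 48 and ψ(39) = 76·39 + 48 = 3012 ≡ 48 (mod 78).
So ψ(0) = ψ(39) while 0 ≠ 39, thus ψ is not injective.
Since ψ is not injective, we find the least positive k with ψ(k) = ψ(0): this means 76k ≡ 0 (mod 78), i.e. 78 ∣ 76k. Since gcd(76, 78) = 2, dividing through by 2 this holds exactly when 39 ∣ 38k, and as gcd(38, 39) = 1, exactly when 39 ∣ k.
The smallest positive such k is 39.

39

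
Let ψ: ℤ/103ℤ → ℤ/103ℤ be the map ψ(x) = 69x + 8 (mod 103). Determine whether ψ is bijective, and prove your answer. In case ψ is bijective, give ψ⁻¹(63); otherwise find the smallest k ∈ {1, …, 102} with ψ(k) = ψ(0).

62

If ψ(u) = ψ(v), then 69u ≡ 69v (mod 103). Because gcd(69, 103) = 1, we may cancel 69 to get u ≡ v (mod 103).
We now compute 69⁻¹ mod 103 explicitly. Euclid's algorithm: 103 = 1·69 + 34, 69 = 2·34 + 1; back-substituting gives 1 = 3·69 − 2·103, so 69⁻¹ ≡ 3 (mod 103).
For any y ∈ ℤ/103ℤ, x = 3(y − 8) mod 103 satisfies ψ(x) = 69·3(y − 8) + 8 ≡ y (since 69·3 ≡ 1 mod 103). So every y has a preimage.
Thus ψ is bijective.
Since ψ is bijective, we compute ψ⁻¹(63): solve 69x + 8 ≡ 63 (mod 103), i.e. 69x ≡ 55 (mod 103).
Multiplying by 69⁻¹ = 3 gives x ≡ 3·55 = 165 = 1·103 + 62 ≡ 62 (mod 103).
Check: ψ(62) = 69·62 + 8 = 4286 = 41·103 + 63 ≡ 63 (mod 103).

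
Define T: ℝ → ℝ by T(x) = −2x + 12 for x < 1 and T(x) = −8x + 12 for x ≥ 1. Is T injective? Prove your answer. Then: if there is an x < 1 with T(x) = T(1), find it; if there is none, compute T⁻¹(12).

0

Both pieces are strictly decreasing (slopes −2 and −8), so each is injective on its own interval.
The left piece maps (−∞, 1) onto (10, ∞); the right piece maps [1, ∞) onto (−∞, 4].
These images are disjoint, so no value is attained by both pieces. So T is injective.
Because the two images are disjoint, no x < 1 has T(x) = T(1), so we compute T⁻¹(12): 12 lies in (10, ∞), so solve −2x + 12 = 12: x = (12 − 12)/(−2) = 0.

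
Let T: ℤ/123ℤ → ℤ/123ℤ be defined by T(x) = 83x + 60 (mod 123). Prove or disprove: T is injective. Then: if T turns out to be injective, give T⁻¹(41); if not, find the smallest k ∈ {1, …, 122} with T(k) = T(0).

By definition, T is injective when T(x_1) = T(x_2) forces x_1 = x_2.
Suppose T(x_1) = T(x_2) in ℤ/123ℤ. Then 83x_1 + 60 ≡ 83x_2 + 60 (mod 123), therefore 83(x_1 − x_2) ≡ 0 (mod 123).
Since gcd(83, 123) = 1, 83 is invertible modulo 123, therefore x_1 − x_2 ≡ 0 (mod 123), i.e. x_1 = x_2.
So T is injective.
We now compute 83⁻¹ mod 123 explicitly. Euclid's algorithm: 123 = 1·83 + 40, 83 = 2·40 + 3, 40 = 13·3 + 1; back-substituting gives 1 = 83·83 − 56·123, so 83⁻¹ ≡ 83 (mod 123).
Since T is injective, we find T⁻¹(41): we need 83x ≡ 41 − 60 ≡ 104 (mod 123). Using 83⁻¹ = 83: x ≡ 83·104 = 8632 = 70·123 + 22, so x = 22.
Check: T(22) = 83·22 + 60 = 1886 = 15·123 + 41 ≡ 41 (mod 123).

22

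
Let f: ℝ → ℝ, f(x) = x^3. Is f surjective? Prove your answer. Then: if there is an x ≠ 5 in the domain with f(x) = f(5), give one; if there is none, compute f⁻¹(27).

For any y ∈ ℝ, x = y^{1/3} ∈ ℝ gives f(x) = y, so f is surjective.
Since x ↦ x^3 is strictly increasing on ℝ, it is injective there, so no x ≠ 5 in the domain has f(x) = f(5). We therefore compute f⁻¹(27) = 27^{1/3} = 3 (indeed 3^3 = 27).

3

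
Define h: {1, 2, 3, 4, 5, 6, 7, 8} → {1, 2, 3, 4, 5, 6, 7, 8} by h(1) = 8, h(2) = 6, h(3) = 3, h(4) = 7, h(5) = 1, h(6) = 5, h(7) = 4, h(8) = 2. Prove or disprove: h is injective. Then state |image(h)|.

The values h(1), …, h(8) are 8, 6, 3, 7, 1, 5, 4, 2 — all distinct.
So h(x_1) = h(x_2) only when x_1 = x_2, and h is injective.
The image of h is {1, 2, 3, 4, 5, 6, 7, 8}, which has 8 elements.

8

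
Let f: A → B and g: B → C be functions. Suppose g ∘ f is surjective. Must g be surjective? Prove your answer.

surjective

Let c ∈ C. Since g ∘ f is surjective, some a ∈ A has g(f(a)) = c. Then b = f(a) ∈ B satisfies g(b) = c. So g is surjective.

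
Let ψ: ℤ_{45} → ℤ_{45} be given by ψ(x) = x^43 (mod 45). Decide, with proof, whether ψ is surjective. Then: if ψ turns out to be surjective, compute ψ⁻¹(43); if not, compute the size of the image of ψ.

ψ(0) = 0^43 = 0.
ψ(15): Repeated squaring mod 45: 15^1 ≡ 15, 15^2 ≡ 15² = 225 ≡ 0, 15^4 ≡ 0² = 0, 15^8 ≡ 0² = 0, 15^16 ≡ 0² = 0, 15^32 ≡ 0² = 0. Since 43 = 32 + 8 + 2 + 1, 15^43 ≡ 0·0·0·15: 0·0 = 0, then 0·0 = 0, then 0·15 = 0. So 15^43 ≡ 0 (mod 45).
So ψ(0) = ψ(15) = 0 while 0 ≠ 15, hence ψ is not injective.
A non-injective map from the 45-element set ℤ_{45} to itself takes at most 44 distinct values, so it cannot be surjective. Hence ψ is not surjective.
Since ψ is not surjective, we determine |image(ψ)|. Computing x^43 mod 45 for each x (by repeated squaring, reducing mod 45 at every step), the values ψ(0), ψ(1), …, ψ(44) are: 0, 1, 38, 27, 4, 5, 36, 43, 17, 9, 10, 11, 18, 22, 14, 0, 16, 8, 27, 19, 20, 36, 13, 32, 9, 25, 26, 18, 37, 29, 0, 31, 23, 27, 34, 35, 36, 28, 2, 9, 40, 41, 18, 7, 44.
The distinct values are {0, 1, 2, 4, 5, 7, 8, 9, 10, 11, 13, 14, 16, 17, 18, 19, 20, 22, 23, 25, 26, 27, 28, 29, 31, 32, 34, 35, 36, 37, 38, 40, 41, 43, 44}; there are 35 of them.

35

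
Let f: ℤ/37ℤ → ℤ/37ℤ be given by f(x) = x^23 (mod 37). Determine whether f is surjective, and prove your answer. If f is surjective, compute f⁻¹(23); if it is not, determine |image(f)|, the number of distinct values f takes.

29

Since 37 is prime, the nonzero elements of ℤ/37ℤ form a cyclic group of order 36.
As gcd(23, 36) = 1, raising to the 23rd power is a bijection on this group: if s^23 ≡ t^23 then (st^{−1})^23 = 1, and the only element of order dividing gcd(23, 36) = 1 is 1, so s = t.
With f(0) = 0 this makes f injective on all of ℤ/37ℤ, hence bijective (finite equal-size domain and codomain). In particular f is surjective.
Since f is surjective, we find the preimage of 23. The inverse of x ↦ x^23 on (ℤ/37ℤ)^× is x ↦ x^11, because 23·11 = 253 = 7·36 + 1 ≡ 1 (mod 36) and x^{36} = 1 for x ≠ 0 (Fermat). So f⁻¹(23) = 23^11 mod 37.
Repeated squaring mod 37: 23^1 ≡ 23, 23^2 ≡ 23² = 529 ≡ 11, 23^4 ≡ 11² = 121 ≡ 10, 23^8 ≡ 10² = 100 ≡ 26. Since 11 = 8 + 2 + 1, 23^11 ≡ 26·11·23: 26·11 = 286 ≡ 27, then 27·23 = 621 ≡ 29. So 23^11 ≡ 29 (mod 37).
Hence f⁻¹(23) = 29.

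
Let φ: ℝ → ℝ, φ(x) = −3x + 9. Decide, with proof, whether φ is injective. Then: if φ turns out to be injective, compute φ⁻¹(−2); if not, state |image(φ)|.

11/3

By definition, φ is injective if φ(x_1) = φ(x_2) implies x_1 = x_2.
Suppose φ(x_1) = φ(x_2). Then −3x_1 + 9 = −3x_2 + 9, so −3x_1 = −3x_2, hence x_1 = x_2.
Therefore φ is injective.
Since φ is injective, we compute φ⁻¹(−2) = (−2 − 9)/(−3) = 11/3.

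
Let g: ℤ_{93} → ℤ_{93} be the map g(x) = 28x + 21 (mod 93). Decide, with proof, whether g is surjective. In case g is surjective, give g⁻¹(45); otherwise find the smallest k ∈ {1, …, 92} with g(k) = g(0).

54

Since gcd(28, 93) = 1, 28 is invertible modulo 93. Euclid's algorithm: 93 = 3·28 + 9, 28 = 3·9 + 1; back-substituting gives 1 = 10·28 − 3·93, so 28⁻¹ ≡ 10 (mod 93).
Then y ↦ 10(y − 21) is a two-sided inverse to g, so every y ∈ ℤ_{93} has a preimage.
Therefore g is surjective.
Since g is surjective, we compute g⁻¹(45): solve 28x + 21 ≡ 45 (mod 93), i.e. 28x ≡ 24 (mod 93).
Multiplying by 28⁻¹ = 10 gives x ≡ 10·24 = 240 = 2·93 + 54 ≡ 54 (mod 93).
Check: g(54) = 28·54 + 21 = 1533 = 16·93 + 45 ≡ 45 (mod 93).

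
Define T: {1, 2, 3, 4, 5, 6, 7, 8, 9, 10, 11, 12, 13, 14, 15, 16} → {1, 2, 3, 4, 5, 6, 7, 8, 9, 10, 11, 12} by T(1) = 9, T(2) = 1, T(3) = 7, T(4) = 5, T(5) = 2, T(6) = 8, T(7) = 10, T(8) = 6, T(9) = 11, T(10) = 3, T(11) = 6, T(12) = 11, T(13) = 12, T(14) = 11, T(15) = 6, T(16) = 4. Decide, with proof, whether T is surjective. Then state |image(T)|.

12

Every element of the codomain has a preimage: 1 = T(2), 2 = T(5), 3 = T(10), 4 = T(16), 5 = T(4), 6 = T(8), 7 = T(3), 8 = T(6), 9 = T(1), 10 = T(7), 11 = T(9), 12 = T(13).
So T is surjective.
The image of T is {1, 2, 3, 4, 5, 6, 7, 8, 9, 10, 11, 12}, which has 12 elements.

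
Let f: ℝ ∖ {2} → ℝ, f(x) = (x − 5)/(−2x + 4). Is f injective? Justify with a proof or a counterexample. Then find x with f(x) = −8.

Suppose f(u) = f(v). Cross-multiplying: (u − 5)(−2v + 4) = (v − 5)(−2u + 4).
Expanding both sides and cancelling the symmetric terms leaves −6·(u − v) = 0. Since −6 ≠ 0, u = v. Hence f is injective.
Solving f(x) = −8: cross-multiplying gives x − 5 = −8(−2x + 4), which rearranges to −15x = −27, so x = 9/5.

9/5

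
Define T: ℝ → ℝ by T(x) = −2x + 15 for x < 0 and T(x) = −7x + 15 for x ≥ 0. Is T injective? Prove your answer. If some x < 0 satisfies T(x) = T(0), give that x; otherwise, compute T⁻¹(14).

1/7

Both pieces are strictly decreasing (slopes −2 and −7), so each is injective on its own interval.
The left piece maps (−∞, 0) onto (15, ∞); the right piece maps [0, ∞) onto (−∞, 15].
These images are disjoint, so no value is attained by both pieces. Hence T is injective.
Because the two images are disjoint, no x < 0 has T(x) = T(0), so we compute T⁻¹(14): 14 lies in (−∞, 15], so solve −7x + 15 = 14: x = (14 − 15)/(−7) = 1/7.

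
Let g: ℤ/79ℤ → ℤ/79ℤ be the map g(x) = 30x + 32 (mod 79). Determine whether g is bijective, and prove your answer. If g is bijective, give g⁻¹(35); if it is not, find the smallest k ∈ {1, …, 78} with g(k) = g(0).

8

Recall: injectivity means: for all u, v in the domain, g(u) = g(v) implies u = v.
Suppose g(u) = g(v) in ℤ/79ℤ. Then 30u + 32 ≡ 30v + 32 (mod 79), therefore 30(u − v) ≡ 0 (mod 79).
Since gcd(30, 79) = 1, 30 is invertible modulo 79, so u − v ≡ 0 (mod 79), i.e. u = v.
We now compute 30⁻¹ mod 79 explicitly. Euclid's algorithm: 79 = 2·30 + 19, 30 = 1·19 + 11, 19 = 1·11 + 8, 11 = 1·8 + 3, 8 = 2·3 + 2, 3 = 1·2 + 1; back-substituting gives 1 = 29·30 − 11·79, so 30⁻¹ ≡ 29 (mod 79).
Then y ↦ 29(y − 32) is a two-sided inverse to g, so every y ∈ ℤ/79ℤ has a preimage.
Thus g is bijective.
Since g is bijective, we compute g⁻¹(35): solve 30x + 32 ≡ 35 (mod 79), i.e. 30x ≡ 3 (mod 79).
Multiplying by 30⁻¹ = 29 gives x ≡ 29·3 = 87 = 1·79 + 8 ≡ 8 (mod 79).
Check: g(8) = 30·8 + 32 = 272 = 3·79 + 35 ≡ 35 (mod 79).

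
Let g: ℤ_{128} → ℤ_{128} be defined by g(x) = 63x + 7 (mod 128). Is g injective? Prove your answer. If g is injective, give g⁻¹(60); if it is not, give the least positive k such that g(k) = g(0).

Suppose g(s) = g(t) in ℤ_{128}. Then 63s + 7 ≡ 63t + 7 (mod 128), thus 63(s − t) ≡ 0 (mod 128).
Since gcd(63, 128) = 1, 63 is invertible modulo 128, hence s − t ≡ 0 (mod 128), i.e. s = t.
So g is injective.
We now compute 63⁻¹ mod 128 explicitly. Euclid's algorithm: 128 = 2·63 + 2, 63 = 31·2 + 1; back-substituting gives 1 = 63·63 − 31·128, so 63⁻¹ ≡ 63 (mod 128).
Since g is injective, we compute g⁻¹(60): solve 63x + 7 ≡ 60 (mod 128), i.e. 63x ≡ 53 (mod 128).
Multiplying by 63⁻¹ = 63 gives x ≡ 63·53 = 3339 = 26·128 + 11 ≡ 11 (mod 128).
Check: g(11) = 63·11 + 7 = 700 = 5·128 + 60 ≡ 60 (mod 128).

11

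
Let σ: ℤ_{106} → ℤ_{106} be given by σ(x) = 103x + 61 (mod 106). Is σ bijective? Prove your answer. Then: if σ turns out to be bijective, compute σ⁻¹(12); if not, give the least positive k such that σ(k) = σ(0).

Recall that injectivity means: for all x_1, x_2 in the domain, σ(x_1) = σ(x_2) implies x_1 = x_2.
If σ(x_1) = σ(x_2), then 103x_1 ≡ 103x_2 (mod 106). Because gcd(103, 106) = 1, we may cancel 103 to get x_1 ≡ x_2 (mod 106).
We now compute 103⁻¹ mod 106 explicitly. Euclid's algorithm: 106 = 1·103 + 3, 103 = 34·3 + 1; back-substituting gives 1 = 35·103 − 34·106, so 103⁻¹ ≡ 35 (mod 106).
For any y ∈ ℤ_{106}, x = 35(y − 61) mod 106 satisfies σ(x) = 103·35(y − 61) + 61 ≡ y (since 103·35 ≡ 1 mod 106). So every y has a preimage.
So σ is bijective.
Since σ is bijective, we compute σ⁻¹(12): solve 103x + 61 ≡ 12 (mod 106), i.e. 103x ≡ 57 (mod 106).
Multiplying by 103⁻¹ = 35 gives x ≡ 35·57 = 1995 = 18·106 + 87 ≡ 87 (mod 106).
Check: σ(87) = 103·87 + 61 = 9022 = 85·106 + 12 ≡ 12 (mod 106).

87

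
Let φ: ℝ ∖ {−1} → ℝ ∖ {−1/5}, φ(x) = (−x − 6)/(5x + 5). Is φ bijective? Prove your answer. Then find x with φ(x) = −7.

-29/34

Suppose φ(u) = φ(v). Cross-multiplying: (−u − 6)(5v + 5) = (−v − 6)(5u + 5).
Expanding both sides and cancelling the symmetric terms leaves 25·(u − v) = 0. Since 25 ≠ 0, u = v. Thus φ is injective.
For any y ≠ −1/5, solving y(5x + 5) = −x − 6 for x gives a well-defined x ≠ −1. So φ is surjective.
So φ is bijective.
Solving φ(x) = −7: cross-multiplying gives −x − 6 = −7(5x + 5), which rearranges to 34x = −29, so x = −29/34.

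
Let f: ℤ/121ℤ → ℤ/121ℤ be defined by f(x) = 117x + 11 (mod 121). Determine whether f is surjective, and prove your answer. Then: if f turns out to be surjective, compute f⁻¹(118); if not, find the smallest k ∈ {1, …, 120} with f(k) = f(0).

64

Recall: surjectivity means every element of the codomain has a preimage under f.
Since gcd(117, 121) = 1, 117 is invertible modulo 121. Euclid's algorithm: 121 = 1·117 + 4, 117 = 29·4 + 1; back-substituting gives 1 = 30·117 − 29·121, so 117⁻¹ ≡ 30 (mod 121).
Then y ↦ 30(y − 11) is a two-sided inverse to f, so every y ∈ ℤ/121ℤ has a preimage.
Therefore f is surjective.
Since f is surjective, we find f⁻¹(118): we need 117x ≡ 118 − 11 ≡ 107 (mod 121). Using 117⁻¹ = 30: x ≡ 30·107 = 3210 = 26·121 + 64, so x = 64.
Check: f(64) = 117·64 + 11 = 7499 = 61·121 + 118 ≡ 118 (mod 121).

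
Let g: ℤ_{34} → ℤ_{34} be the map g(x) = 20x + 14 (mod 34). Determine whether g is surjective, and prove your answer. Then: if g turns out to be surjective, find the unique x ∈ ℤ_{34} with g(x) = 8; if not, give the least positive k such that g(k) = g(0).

17

Since gcd(20, 34) = 2, we have 20x ≡ 0 (mod 2) for all x, so g(x) ≡ 0 (mod 2).
But 1 ≢ 0 (mod 2), so 1 ∈ ℤ_{34} has no preimage. Hence g is not surjective.
Since g is not surjective, we find the least positive k with g(k) = g(0): this means 20k ≡ 0 (mod 34), i.e. 34 ∣ 20k. Since gcd(20, 34) = 2, dividing through by 2 this holds exactly when 17 ∣ 10k, and as gcd(10, 17) = 1, exactly when 17 ∣ k.
The smallest positive such k is 17.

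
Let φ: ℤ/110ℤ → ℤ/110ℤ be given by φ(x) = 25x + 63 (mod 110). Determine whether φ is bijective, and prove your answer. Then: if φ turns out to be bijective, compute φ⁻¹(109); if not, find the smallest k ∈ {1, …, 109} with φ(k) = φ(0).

22

Recall: injectivity means: for all a, b in the domain, φ(a) = φ(b) implies a = b.
We have gcd(25, 110) = 5 > 1. Taking a = 0 and b = 22: φ(0) = 63 and φ(22) = 25·22 + 63 = 613 ≡ 63 (mod 110).
So φ(0) = φ(22) while 0 ≠ 22, hence φ is not injective, hence not bijective.
Since φ is not bijective, we find the least positive k with φ(k) = φ(0): this means 25k ≡ 0 (mod 110), i.e. 110 ∣ 25k. Since gcd(25, 110) = 5, dividing through by 5 this holds exactly when 22 ∣ 5k, and as gcd(5, 22) = 1, exactly when 22 ∣ k.
The smallest positive such k is 22.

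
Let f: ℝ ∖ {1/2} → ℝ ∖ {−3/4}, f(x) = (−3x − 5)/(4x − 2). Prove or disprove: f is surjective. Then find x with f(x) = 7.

9/31

For any y ≠ −3/4, solving y(4x − 2) = −3x − 5 for x gives a well-defined x ≠ 1/2. So f is surjective.
Solving f(x) = 7: cross-multiplying gives −3x − 5 = 7(4x − 2), which rearranges to −31x = −9, so x = 9/31.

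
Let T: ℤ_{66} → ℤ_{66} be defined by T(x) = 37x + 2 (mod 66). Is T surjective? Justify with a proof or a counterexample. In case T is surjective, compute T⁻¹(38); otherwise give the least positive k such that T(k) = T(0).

Recall: T is surjective if every y in the codomain equals T(x) for some x in the domain.
Since gcd(37, 66) = 1, 37 is invertible modulo 66. Euclid's algorithm: 66 = 1·37 + 29, 37 = 1·29 + 8, 29 = 3·8 + 5, 8 = 1·5 + 3, 5 = 1·3 + 2, 3 = 1·2 + 1; back-substituting gives 1 = 25·37 − 14·66, so 37⁻¹ ≡ 25 (mod 66).
For any y ∈ ℤ_{66}, x = 25(y − 2) mod 66 satisfies T(x) = 37·25(y − 2) + 2 ≡ y (since 37·25 ≡ 1 mod 66). So every y has a preimage.
Hence T is surjective.
Since T is surjective, we compute T⁻¹(38): solve 37x + 2 ≡ 38 (mod 66), i.e. 37x ≡ 36 (mod 66).
Multiplying by 37⁻¹ = 25 gives x ≡ 25·36 = 900 = 13·66 + 42 ≡ 42 (mod 66).
Check: T(42) = 37·42 + 2 = 1556 = 23·66 + 38 ≡ 38 (mod 66).

42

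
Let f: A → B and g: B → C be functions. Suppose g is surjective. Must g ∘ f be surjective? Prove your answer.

not surjective

No. Take A = {1}, B = C = {1, 2, 3, 4}, f(1) = 1, and g = identity (surjective).
Then (g ∘ f)(1) = 1, and 4 ∈ C has no preimage under g ∘ f, so g ∘ f is not surjective.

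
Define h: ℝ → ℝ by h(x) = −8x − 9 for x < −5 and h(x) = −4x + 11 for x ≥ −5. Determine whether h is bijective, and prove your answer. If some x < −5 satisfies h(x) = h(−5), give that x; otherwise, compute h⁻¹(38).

Both pieces are strictly decreasing (slopes −8 and −4), so each is injective on its own interval.
The left piece maps (−∞, −5) onto (31, ∞); the right piece maps [−5, ∞) onto (−∞, 31].
Since 31 = 31, the images partition ℝ: h is injective and surjective, hence bijective.
Because the two images are disjoint, no x < −5 has h(x) = h(−5), so we compute h⁻¹(38): 38 lies in (31, ∞), so solve −8x − 9 = 38: x = (38 + 9)/(−8) = −47/8.

-47/8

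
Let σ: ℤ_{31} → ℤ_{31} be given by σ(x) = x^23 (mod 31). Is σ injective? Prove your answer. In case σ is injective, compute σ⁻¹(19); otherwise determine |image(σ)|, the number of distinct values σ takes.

20

Since 31 is prime, the nonzero elements of ℤ_{31} form a cyclic group of order 30.
As gcd(23, 30) = 1, raising to the 23rd power is a bijection on this group: if s^23 ≡ t^23 then (st^{−1})^23 = 1, and the only element of order dividing gcd(23, 30) = 1 is 1, so s = t.
With σ(0) = 0 this makes σ injective on all of ℤ_{31}, hence bijective (finite equal-size domain and codomain). In particular σ is injective.
Since σ is injective, we find the preimage of 19. The inverse of x ↦ x^23 on (ℤ_{31})^× is x ↦ x^17, because 23·17 = 391 = 13·30 + 1 ≡ 1 (mod 30) and x^{30} = 1 for x ≠ 0 (Fermat). So σ⁻¹(19) = 19^17 mod 31.
Repeated squaring mod 31: 19^1 ≡ 19, 19^2 ≡ 19² = 361 ≡ 20, 19^4 ≡ 20² = 400 ≡ 28, 19^8 ≡ 28² = 784 ≡ 9, 19^16 ≡ 9² = 81 ≡ 19. Since 17 = 16 + 1, 19^17 ≡ 19·19: 19·19 = 361 ≡ 20. So 19^17 ≡ 20 (mod 31).
Hence σ⁻¹(19) = 20.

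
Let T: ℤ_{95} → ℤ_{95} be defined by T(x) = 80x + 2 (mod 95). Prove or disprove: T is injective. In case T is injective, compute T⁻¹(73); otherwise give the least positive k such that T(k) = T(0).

19

Recall: injectivity means: for all a, b in the domain, T(a) = T(b) implies a = b.
We have gcd(80, 95) = 5 > 1. Taking a = 0 and b = 19: T(0) = 2 and T(19) = 80·19 + 2 = 1522 ≡ 2 (mod 95).
So T(0) = T(19) while 0 ≠ 19, hence T is not injective.
Since T is not injective, we find the least positive k with T(k) = T(0): this means 80k ≡ 0 (mod 95), i.e. 95 ∣ 80k. Since gcd(80, 95) = 5, dividing through by 5 this holds exactly when 19 ∣ 16k, and as gcd(16, 19) = 1, exactly when 19 ∣ k.
The smallest positive such k is 19.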